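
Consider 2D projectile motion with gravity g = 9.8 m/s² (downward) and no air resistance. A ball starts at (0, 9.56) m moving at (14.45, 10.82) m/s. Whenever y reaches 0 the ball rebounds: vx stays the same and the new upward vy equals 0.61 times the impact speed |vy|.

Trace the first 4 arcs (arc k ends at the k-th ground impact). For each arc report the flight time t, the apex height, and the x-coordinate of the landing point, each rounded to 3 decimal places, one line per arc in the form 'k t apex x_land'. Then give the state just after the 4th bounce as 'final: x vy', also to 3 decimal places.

1 2.885 15.533 41.682
2 2.172 5.780 73.069
3 1.325 2.151 92.216
4 0.808 0.800 103.895
final: 103.895 2.416

Arc 1: start y=9.560, vy=10.820 → t=2.885, apex=15.533, x_land=41.682, impact vy=-17.448
  bounce: vy ← 0.61·17.448 = 10.644
Arc 2: start y=0.000, vy=10.644 → t=2.172, apex=5.780, x_land=73.069, impact vy=-10.644
  bounce: vy ← 0.61·10.644 = 6.493
Arc 3: start y=0.000, vy=6.493 → t=1.325, apex=2.151, x_land=92.216, impact vy=-6.493
  bounce: vy ← 0.61·6.493 = 3.960
Arc 4: start y=0.000, vy=3.960 → t=0.808, apex=0.800, x_land=103.895, impact vy=-3.960
  bounce: vy ← 0.61·3.960 = 2.416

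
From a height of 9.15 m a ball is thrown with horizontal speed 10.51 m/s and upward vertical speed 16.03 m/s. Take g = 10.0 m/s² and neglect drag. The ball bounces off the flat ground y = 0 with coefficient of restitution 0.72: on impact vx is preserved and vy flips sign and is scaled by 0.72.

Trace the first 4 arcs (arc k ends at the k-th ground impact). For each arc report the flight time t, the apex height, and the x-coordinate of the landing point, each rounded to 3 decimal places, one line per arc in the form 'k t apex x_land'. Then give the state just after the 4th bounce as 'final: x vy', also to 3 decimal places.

1 3.701 21.998 38.893
2 3.020 11.404 70.637
3 2.175 5.912 93.494
4 1.566 3.065 109.950
final: 109.950 5.637

Arc 1: start y=9.150, vy=16.030 → t=3.701, apex=21.998, x_land=38.893, impact vy=-20.975
  bounce: vy ← 0.72·20.975 = 15.102
Arc 2: start y=0.000, vy=15.102 → t=3.020, apex=11.404, x_land=70.637, impact vy=-15.102
  bounce: vy ← 0.72·15.102 = 10.874
Arc 3: start y=0.000, vy=10.874 → t=2.175, apex=5.912, x_land=93.494, impact vy=-10.874
  bounce: vy ← 0.72·10.874 = 7.829
Arc 4: start y=0.000, vy=7.829 → t=1.566, apex=3.065, x_land=109.950, impact vy=-7.829
  bounce: vy ← 0.72·7.829 = 5.637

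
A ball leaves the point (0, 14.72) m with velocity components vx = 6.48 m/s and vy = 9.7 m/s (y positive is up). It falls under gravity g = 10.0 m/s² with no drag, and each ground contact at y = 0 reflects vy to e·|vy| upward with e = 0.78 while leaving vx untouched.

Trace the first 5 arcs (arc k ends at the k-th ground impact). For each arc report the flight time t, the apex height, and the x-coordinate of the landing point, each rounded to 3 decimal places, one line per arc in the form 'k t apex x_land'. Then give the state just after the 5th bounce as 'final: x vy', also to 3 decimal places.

Arc 1: start y=14.720, vy=9.700 → t=2.941, apex=19.425, x_land=19.058, impact vy=-19.710
  bounce: vy ← 0.78·19.710 = 15.374
Arc 2: start y=0.000, vy=15.374 → t=3.075, apex=11.818, x_land=38.982, impact vy=-15.374
  bounce: vy ← 0.78·15.374 = 11.992
Arc 3: start y=0.000, vy=11.992 → t=2.398, apex=7.190, x_land=54.524, impact vy=-11.992
  bounce: vy ← 0.78·11.992 = 9.353
Arc 4: start y=0.000, vy=9.353 → t=1.871, apex=4.374, x_land=66.646, impact vy=-9.353
  bounce: vy ← 0.78·9.353 = 7.296
Arc 5: start y=0.000, vy=7.296 → t=1.459, apex=2.661, x_land=76.101, impact vy=-7.296
  bounce: vy ← 0.78·7.296 = 5.691

1 2.941 19.425 19.058
2 3.075 11.818 38.982
3 2.398 7.190 54.524
4 1.871 4.374 66.646
5 1.459 2.661 76.101
final: 76.101 5.691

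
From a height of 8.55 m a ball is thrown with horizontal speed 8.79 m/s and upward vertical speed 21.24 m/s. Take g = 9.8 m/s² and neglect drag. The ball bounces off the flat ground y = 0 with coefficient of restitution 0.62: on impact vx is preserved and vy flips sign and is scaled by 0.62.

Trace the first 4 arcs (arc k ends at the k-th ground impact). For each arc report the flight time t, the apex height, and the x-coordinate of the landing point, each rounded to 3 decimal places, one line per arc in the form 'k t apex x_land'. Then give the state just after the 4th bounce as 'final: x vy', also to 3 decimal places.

1 4.706 31.567 41.361
2 3.147 12.134 69.026
3 1.951 4.664 86.179
4 1.210 1.793 96.813
final: 96.813 3.675

Arc 1: start y=8.550, vy=21.240 → t=4.706, apex=31.567, x_land=41.361, impact vy=-24.874
  bounce: vy ← 0.62·24.874 = 15.422
Arc 2: start y=0.000, vy=15.422 → t=3.147, apex=12.134, x_land=69.026, impact vy=-15.422
  bounce: vy ← 0.62·15.422 = 9.562
Arc 3: start y=0.000, vy=9.562 → t=1.951, apex=4.664, x_land=86.179, impact vy=-9.562
  bounce: vy ← 0.62·9.562 = 5.928
Arc 4: start y=0.000, vy=5.928 → t=1.210, apex=1.793, x_land=96.813, impact vy=-5.928
  bounce: vy ← 0.62·5.928 = 3.675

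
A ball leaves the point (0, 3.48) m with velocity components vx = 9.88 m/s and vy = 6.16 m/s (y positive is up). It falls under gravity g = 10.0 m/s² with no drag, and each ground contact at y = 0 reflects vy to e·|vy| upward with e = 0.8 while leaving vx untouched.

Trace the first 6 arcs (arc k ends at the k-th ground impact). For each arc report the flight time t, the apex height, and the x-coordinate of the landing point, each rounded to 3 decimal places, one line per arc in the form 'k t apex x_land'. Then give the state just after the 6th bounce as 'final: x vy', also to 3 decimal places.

Arc 1: start y=3.480, vy=6.160 → t=1.653, apex=5.377, x_land=16.332, impact vy=-10.370
  bounce: vy ← 0.8·10.370 = 8.296
Arc 2: start y=0.000, vy=8.296 → t=1.659, apex=3.441, x_land=32.726, impact vy=-8.296
  bounce: vy ← 0.8·8.296 = 6.637
Arc 3: start y=0.000, vy=6.637 → t=1.327, apex=2.203, x_land=45.840, impact vy=-6.637
  bounce: vy ← 0.8·6.637 = 5.310
Arc 4: start y=0.000, vy=5.310 → t=1.062, apex=1.410, x_land=56.332, impact vy=-5.310
  bounce: vy ← 0.8·5.310 = 4.248
Arc 5: start y=0.000, vy=4.248 → t=0.850, apex=0.902, x_land=64.726, impact vy=-4.248
  bounce: vy ← 0.8·4.248 = 3.398
Arc 6: start y=0.000, vy=3.398 → t=0.680, apex=0.577, x_land=71.441, impact vy=-3.398
  bounce: vy ← 0.8·3.398 = 2.719

1 1.653 5.377 16.332
2 1.659 3.441 32.726
3 1.327 2.203 45.840
4 1.062 1.410 56.332
5 0.850 0.902 64.726
6 0.680 0.577 71.441
final: 71.441 2.719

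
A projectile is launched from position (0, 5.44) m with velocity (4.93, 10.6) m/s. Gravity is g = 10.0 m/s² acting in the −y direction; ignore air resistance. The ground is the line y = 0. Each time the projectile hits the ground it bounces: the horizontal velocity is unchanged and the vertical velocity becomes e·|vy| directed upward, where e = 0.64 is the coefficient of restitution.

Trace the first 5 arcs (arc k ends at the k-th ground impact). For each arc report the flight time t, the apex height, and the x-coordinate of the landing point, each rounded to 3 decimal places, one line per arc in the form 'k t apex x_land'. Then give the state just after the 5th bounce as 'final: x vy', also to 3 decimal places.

1 2.547 11.058 12.557
2 1.904 4.529 21.942
3 1.218 1.855 27.948
4 0.780 0.760 31.792
5 0.499 0.311 34.252
final: 34.252 1.597

Arc 1: start y=5.440, vy=10.600 → t=2.547, apex=11.058, x_land=12.557, impact vy=-14.871
  bounce: vy ← 0.64·14.871 = 9.518
Arc 2: start y=0.000, vy=9.518 → t=1.904, apex=4.529, x_land=21.942, impact vy=-9.518
  bounce: vy ← 0.64·9.518 = 6.091
Arc 3: start y=0.000, vy=6.091 → t=1.218, apex=1.855, x_land=27.948, impact vy=-6.091
  bounce: vy ← 0.64·6.091 = 3.898
Arc 4: start y=0.000, vy=3.898 → t=0.780, apex=0.760, x_land=31.792, impact vy=-3.898
  bounce: vy ← 0.64·3.898 = 2.495
Arc 5: start y=0.000, vy=2.495 → t=0.499, apex=0.311, x_land=34.252, impact vy=-2.495
  bounce: vy ← 0.64·2.495 = 1.597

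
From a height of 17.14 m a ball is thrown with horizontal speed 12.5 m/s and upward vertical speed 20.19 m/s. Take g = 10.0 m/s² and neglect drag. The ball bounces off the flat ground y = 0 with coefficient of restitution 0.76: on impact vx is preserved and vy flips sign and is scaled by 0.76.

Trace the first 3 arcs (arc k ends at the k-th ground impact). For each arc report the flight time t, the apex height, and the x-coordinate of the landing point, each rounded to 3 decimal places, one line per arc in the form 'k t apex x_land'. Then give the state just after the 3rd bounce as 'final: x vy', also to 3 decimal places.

Arc 1: start y=17.140, vy=20.190 → t=4.758, apex=37.522, x_land=59.480, impact vy=-27.394
  bounce: vy ← 0.76·27.394 = 20.820
Arc 2: start y=0.000, vy=20.820 → t=4.164, apex=21.673, x_land=111.529, impact vy=-20.820
  bounce: vy ← 0.76·20.820 = 15.823
Arc 3: start y=0.000, vy=15.823 → t=3.165, apex=12.518, x_land=151.086, impact vy=-15.823
  bounce: vy ← 0.76·15.823 = 12.025

1 4.758 37.522 59.480
2 4.164 21.673 111.529
3 3.165 12.518 151.086
final: 151.086 12.025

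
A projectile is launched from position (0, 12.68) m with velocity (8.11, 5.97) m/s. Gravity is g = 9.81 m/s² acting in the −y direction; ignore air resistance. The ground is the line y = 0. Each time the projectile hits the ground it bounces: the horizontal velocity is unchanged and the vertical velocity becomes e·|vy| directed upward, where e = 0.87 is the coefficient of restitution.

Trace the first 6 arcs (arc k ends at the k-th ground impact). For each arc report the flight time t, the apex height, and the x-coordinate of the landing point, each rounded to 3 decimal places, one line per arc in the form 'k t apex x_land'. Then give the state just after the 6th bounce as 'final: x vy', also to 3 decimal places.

Arc 1: start y=12.680, vy=5.970 → t=2.328, apex=14.497, x_land=18.878, impact vy=-16.865
  bounce: vy ← 0.87·16.865 = 14.672
Arc 2: start y=0.000, vy=14.672 → t=2.991, apex=10.972, x_land=43.137, impact vy=-14.672
  bounce: vy ← 0.87·14.672 = 12.765
Arc 3: start y=0.000, vy=12.765 → t=2.602, apex=8.305, x_land=64.243, impact vy=-12.765
  bounce: vy ← 0.87·12.765 = 11.106
Arc 4: start y=0.000, vy=11.106 → t=2.264, apex=6.286, x_land=82.605, impact vy=-11.106
  bounce: vy ← 0.87·11.106 = 9.662
Arc 5: start y=0.000, vy=9.662 → t=1.970, apex=4.758, x_land=98.580, impact vy=-9.662
  bounce: vy ← 0.87·9.662 = 8.406
Arc 6: start y=0.000, vy=8.406 → t=1.714, apex=3.601, x_land=112.478, impact vy=-8.406
  bounce: vy ← 0.87·8.406 = 7.313

1 2.328 14.497 18.878
2 2.991 10.972 43.137
3 2.602 8.305 64.243
4 2.264 6.286 82.605
5 1.970 4.758 98.580
6 1.714 3.601 112.478
final: 112.478 7.313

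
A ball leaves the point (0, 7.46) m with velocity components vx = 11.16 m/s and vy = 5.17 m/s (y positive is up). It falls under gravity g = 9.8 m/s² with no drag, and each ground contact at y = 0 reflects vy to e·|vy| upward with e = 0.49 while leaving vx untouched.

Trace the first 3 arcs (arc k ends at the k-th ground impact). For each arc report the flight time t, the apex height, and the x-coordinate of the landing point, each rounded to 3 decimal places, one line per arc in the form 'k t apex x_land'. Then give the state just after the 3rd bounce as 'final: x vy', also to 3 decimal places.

1 1.869 8.824 20.863
2 1.315 2.119 35.540
3 0.644 0.509 42.731
final: 42.731 1.547

Arc 1: start y=7.460, vy=5.170 → t=1.869, apex=8.824, x_land=20.863, impact vy=-13.151
  bounce: vy ← 0.49·13.151 = 6.444
Arc 2: start y=0.000, vy=6.444 → t=1.315, apex=2.119, x_land=35.540, impact vy=-6.444
  bounce: vy ← 0.49·6.444 = 3.158
Arc 3: start y=0.000, vy=3.158 → t=0.644, apex=0.509, x_land=42.731, impact vy=-3.158
  bounce: vy ← 0.49·3.158 = 1.547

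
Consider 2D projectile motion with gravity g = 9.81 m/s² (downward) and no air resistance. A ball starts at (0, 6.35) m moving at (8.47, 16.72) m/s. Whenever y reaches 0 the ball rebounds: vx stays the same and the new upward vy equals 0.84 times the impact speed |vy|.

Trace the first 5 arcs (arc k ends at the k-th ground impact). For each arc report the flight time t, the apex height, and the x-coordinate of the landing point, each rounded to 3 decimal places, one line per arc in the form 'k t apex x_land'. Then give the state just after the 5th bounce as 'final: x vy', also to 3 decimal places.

Arc 1: start y=6.350, vy=16.720 → t=3.754, apex=20.599, x_land=31.793, impact vy=-20.103
  bounce: vy ← 0.84·20.103 = 16.887
Arc 2: start y=0.000, vy=16.887 → t=3.443, apex=14.534, x_land=60.954, impact vy=-16.887
  bounce: vy ← 0.84·16.887 = 14.185
Arc 3: start y=0.000, vy=14.185 → t=2.892, apex=10.255, x_land=85.448, impact vy=-14.185
  bounce: vy ← 0.84·14.185 = 11.915
Arc 4: start y=0.000, vy=11.915 → t=2.429, apex=7.236, x_land=106.024, impact vy=-11.915
  bounce: vy ← 0.84·11.915 = 10.009
Arc 5: start y=0.000, vy=10.009 → t=2.041, apex=5.106, x_land=123.307, impact vy=-10.009
  bounce: vy ← 0.84·10.009 = 8.407

1 3.754 20.599 31.793
2 3.443 14.534 60.954
3 2.892 10.255 85.448
4 2.429 7.236 106.024
5 2.041 5.106 123.307
final: 123.307 8.407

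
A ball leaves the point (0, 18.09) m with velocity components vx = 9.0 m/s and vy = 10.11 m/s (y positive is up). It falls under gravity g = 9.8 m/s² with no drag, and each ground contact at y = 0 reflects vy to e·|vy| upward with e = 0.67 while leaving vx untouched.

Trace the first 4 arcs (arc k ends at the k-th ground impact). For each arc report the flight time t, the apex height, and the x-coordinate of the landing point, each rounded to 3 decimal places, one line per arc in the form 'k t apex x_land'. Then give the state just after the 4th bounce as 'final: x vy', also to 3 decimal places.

Arc 1: start y=18.090, vy=10.110 → t=3.212, apex=23.305, x_land=28.912, impact vy=-21.372
  bounce: vy ← 0.67·21.372 = 14.319
Arc 2: start y=0.000, vy=14.319 → t=2.922, apex=10.462, x_land=55.213, impact vy=-14.319
  bounce: vy ← 0.67·14.319 = 9.594
Arc 3: start y=0.000, vy=9.594 → t=1.958, apex=4.696, x_land=72.835, impact vy=-9.594
  bounce: vy ← 0.67·9.594 = 6.428
Arc 4: start y=0.000, vy=6.428 → t=1.312, apex=2.108, x_land=84.642, impact vy=-6.428
  bounce: vy ← 0.67·6.428 = 4.307

1 3.212 23.305 28.912
2 2.922 10.462 55.213
3 1.958 4.696 72.835
4 1.312 2.108 84.642
final: 84.642 4.307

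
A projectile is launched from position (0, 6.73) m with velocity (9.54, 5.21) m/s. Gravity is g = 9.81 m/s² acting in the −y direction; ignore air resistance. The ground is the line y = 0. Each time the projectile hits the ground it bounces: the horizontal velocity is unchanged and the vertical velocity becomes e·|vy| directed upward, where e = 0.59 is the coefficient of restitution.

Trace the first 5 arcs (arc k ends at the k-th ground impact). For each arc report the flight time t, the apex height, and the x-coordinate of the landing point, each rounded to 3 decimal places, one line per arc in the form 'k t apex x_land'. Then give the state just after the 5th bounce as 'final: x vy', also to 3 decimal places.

1 1.817 8.113 17.336
2 1.518 2.824 31.814
3 0.895 0.983 40.357
4 0.528 0.342 45.396
5 0.312 0.119 48.370
final: 48.370 0.902

Arc 1: start y=6.730, vy=5.210 → t=1.817, apex=8.113, x_land=17.336, impact vy=-12.617
  bounce: vy ← 0.59·12.617 = 7.444
Arc 2: start y=0.000, vy=7.444 → t=1.518, apex=2.824, x_land=31.814, impact vy=-7.444
  bounce: vy ← 0.59·7.444 = 4.392
Arc 3: start y=0.000, vy=4.392 → t=0.895, apex=0.983, x_land=40.357, impact vy=-4.392
  bounce: vy ← 0.59·4.392 = 2.591
Arc 4: start y=0.000, vy=2.591 → t=0.528, apex=0.342, x_land=45.396, impact vy=-2.591
  bounce: vy ← 0.59·2.591 = 1.529
Arc 5: start y=0.000, vy=1.529 → t=0.312, apex=0.119, x_land=48.370, impact vy=-1.529
  bounce: vy ← 0.59·1.529 = 0.902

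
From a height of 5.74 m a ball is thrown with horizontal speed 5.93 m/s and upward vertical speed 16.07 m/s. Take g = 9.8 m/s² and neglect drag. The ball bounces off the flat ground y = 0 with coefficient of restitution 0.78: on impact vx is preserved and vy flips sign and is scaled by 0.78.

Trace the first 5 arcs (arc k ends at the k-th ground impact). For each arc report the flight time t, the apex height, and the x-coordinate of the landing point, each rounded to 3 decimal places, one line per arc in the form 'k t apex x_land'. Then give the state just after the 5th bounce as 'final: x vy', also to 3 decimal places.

1 3.605 18.916 21.375
2 3.065 11.508 39.551
3 2.391 7.002 53.728
4 1.865 4.260 64.786
5 1.455 2.592 73.412
final: 73.412 5.559

Arc 1: start y=5.740, vy=16.070 → t=3.605, apex=18.916, x_land=21.375, impact vy=-19.255
  bounce: vy ← 0.78·19.255 = 15.019
Arc 2: start y=0.000, vy=15.019 → t=3.065, apex=11.508, x_land=39.551, impact vy=-15.019
  bounce: vy ← 0.78·15.019 = 11.715
Arc 3: start y=0.000, vy=11.715 → t=2.391, apex=7.002, x_land=53.728, impact vy=-11.715
  bounce: vy ← 0.78·11.715 = 9.137
Arc 4: start y=0.000, vy=9.137 → t=1.865, apex=4.260, x_land=64.786, impact vy=-9.137
  bounce: vy ← 0.78·9.137 = 7.127
Arc 5: start y=0.000, vy=7.127 → t=1.455, apex=2.592, x_land=73.412, impact vy=-7.127
  bounce: vy ← 0.78·7.127 = 5.559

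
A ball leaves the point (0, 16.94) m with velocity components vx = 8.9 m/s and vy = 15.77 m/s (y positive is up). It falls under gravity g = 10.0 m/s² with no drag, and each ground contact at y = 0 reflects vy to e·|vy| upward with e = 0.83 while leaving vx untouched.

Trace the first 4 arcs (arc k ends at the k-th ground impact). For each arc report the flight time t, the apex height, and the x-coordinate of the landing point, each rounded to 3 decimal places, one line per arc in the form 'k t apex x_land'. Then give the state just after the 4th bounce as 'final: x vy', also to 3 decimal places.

1 4.001 29.375 35.607
2 4.024 20.236 71.417
3 3.340 13.941 101.139
4 2.772 9.604 125.808
final: 125.808 11.503

Arc 1: start y=16.940, vy=15.770 → t=4.001, apex=29.375, x_land=35.607, impact vy=-24.238
  bounce: vy ← 0.83·24.238 = 20.118
Arc 2: start y=0.000, vy=20.118 → t=4.024, apex=20.236, x_land=71.417, impact vy=-20.118
  bounce: vy ← 0.83·20.118 = 16.698
Arc 3: start y=0.000, vy=16.698 → t=3.340, apex=13.941, x_land=101.139, impact vy=-16.698
  bounce: vy ← 0.83·16.698 = 13.859
Arc 4: start y=0.000, vy=13.859 → t=2.772, apex=9.604, x_land=125.808, impact vy=-13.859
  bounce: vy ← 0.83·13.859 = 11.503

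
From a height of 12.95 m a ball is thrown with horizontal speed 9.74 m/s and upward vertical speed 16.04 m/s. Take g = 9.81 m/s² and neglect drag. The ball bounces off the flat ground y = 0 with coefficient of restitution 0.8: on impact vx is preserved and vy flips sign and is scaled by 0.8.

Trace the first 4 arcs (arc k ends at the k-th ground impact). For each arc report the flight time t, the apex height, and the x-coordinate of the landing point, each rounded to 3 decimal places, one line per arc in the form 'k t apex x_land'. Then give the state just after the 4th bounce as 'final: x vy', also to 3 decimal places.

Arc 1: start y=12.950, vy=16.040 → t=3.940, apex=26.063, x_land=38.377, impact vy=-22.613
  bounce: vy ← 0.8·22.613 = 18.091
Arc 2: start y=0.000, vy=18.091 → t=3.688, apex=16.680, x_land=74.301, impact vy=-18.091
  bounce: vy ← 0.8·18.091 = 14.473
Arc 3: start y=0.000, vy=14.473 → t=2.951, apex=10.675, x_land=103.039, impact vy=-14.473
  bounce: vy ← 0.8·14.473 = 11.578
Arc 4: start y=0.000, vy=11.578 → t=2.360, apex=6.832, x_land=126.030, impact vy=-11.578
  bounce: vy ← 0.8·11.578 = 9.262

1 3.940 26.063 38.377
2 3.688 16.680 74.301
3 2.951 10.675 103.039
4 2.360 6.832 126.030
final: 126.030 9.262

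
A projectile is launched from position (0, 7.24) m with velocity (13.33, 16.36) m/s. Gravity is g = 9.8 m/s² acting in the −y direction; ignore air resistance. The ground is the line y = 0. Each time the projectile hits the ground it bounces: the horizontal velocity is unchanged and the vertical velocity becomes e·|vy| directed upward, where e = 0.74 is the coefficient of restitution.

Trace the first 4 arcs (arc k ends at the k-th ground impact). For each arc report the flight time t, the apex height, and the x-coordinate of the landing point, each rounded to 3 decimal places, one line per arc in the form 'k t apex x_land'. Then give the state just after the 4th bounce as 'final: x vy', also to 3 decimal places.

Arc 1: start y=7.240, vy=16.360 → t=3.734, apex=20.896, x_land=49.780, impact vy=-20.237
  bounce: vy ← 0.74·20.237 = 14.976
Arc 2: start y=0.000, vy=14.976 → t=3.056, apex=11.442, x_land=90.520, impact vy=-14.976
  bounce: vy ← 0.74·14.976 = 11.082
Arc 3: start y=0.000, vy=11.082 → t=2.262, apex=6.266, x_land=120.668, impact vy=-11.082
  bounce: vy ← 0.74·11.082 = 8.201
Arc 4: start y=0.000, vy=8.201 → t=1.674, apex=3.431, x_land=142.977, impact vy=-8.201
  bounce: vy ← 0.74·8.201 = 6.069

1 3.734 20.896 49.780
2 3.056 11.442 90.520
3 2.262 6.266 120.668
4 1.674 3.431 142.977
final: 142.977 6.069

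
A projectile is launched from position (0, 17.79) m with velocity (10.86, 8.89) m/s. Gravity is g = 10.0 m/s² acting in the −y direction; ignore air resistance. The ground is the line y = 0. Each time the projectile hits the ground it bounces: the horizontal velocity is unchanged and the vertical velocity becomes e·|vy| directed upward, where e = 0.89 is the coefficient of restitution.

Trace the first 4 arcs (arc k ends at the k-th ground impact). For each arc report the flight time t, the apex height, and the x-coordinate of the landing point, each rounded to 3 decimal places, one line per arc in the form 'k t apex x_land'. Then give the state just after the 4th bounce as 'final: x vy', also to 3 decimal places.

Arc 1: start y=17.790, vy=8.890 → t=2.974, apex=21.742, x_land=32.300, impact vy=-20.853
  bounce: vy ← 0.89·20.853 = 18.559
Arc 2: start y=0.000, vy=18.559 → t=3.712, apex=17.222, x_land=72.610, impact vy=-18.559
  bounce: vy ← 0.89·18.559 = 16.517
Arc 3: start y=0.000, vy=16.517 → t=3.303, apex=13.641, x_land=108.486, impact vy=-16.517
  bounce: vy ← 0.89·16.517 = 14.700
Arc 4: start y=0.000, vy=14.700 → t=2.940, apex=10.805, x_land=140.415, impact vy=-14.700
  bounce: vy ← 0.89·14.700 = 13.083

1 2.974 21.742 32.300
2 3.712 17.222 72.610
3 3.303 13.641 108.486
4 2.940 10.805 140.415
final: 140.415 13.083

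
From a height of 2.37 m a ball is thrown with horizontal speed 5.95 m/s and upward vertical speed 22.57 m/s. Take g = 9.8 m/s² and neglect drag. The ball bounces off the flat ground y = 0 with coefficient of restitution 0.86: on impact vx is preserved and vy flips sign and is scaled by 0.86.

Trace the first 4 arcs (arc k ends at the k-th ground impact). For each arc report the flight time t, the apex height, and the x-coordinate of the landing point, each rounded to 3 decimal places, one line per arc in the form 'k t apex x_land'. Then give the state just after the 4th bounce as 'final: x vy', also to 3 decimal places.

1 4.709 28.360 28.018
2 4.138 20.975 52.638
3 3.559 15.513 73.812
4 3.060 11.474 92.022
final: 92.022 12.897

Arc 1: start y=2.370, vy=22.570 → t=4.709, apex=28.360, x_land=28.018, impact vy=-23.577
  bounce: vy ← 0.86·23.577 = 20.276
Arc 2: start y=0.000, vy=20.276 → t=4.138, apex=20.975, x_land=52.638, impact vy=-20.276
  bounce: vy ← 0.86·20.276 = 17.437
Arc 3: start y=0.000, vy=17.437 → t=3.559, apex=15.513, x_land=73.812, impact vy=-17.437
  bounce: vy ← 0.86·17.437 = 14.996
Arc 4: start y=0.000, vy=14.996 → t=3.060, apex=11.474, x_land=92.022, impact vy=-14.996
  bounce: vy ← 0.86·14.996 = 12.897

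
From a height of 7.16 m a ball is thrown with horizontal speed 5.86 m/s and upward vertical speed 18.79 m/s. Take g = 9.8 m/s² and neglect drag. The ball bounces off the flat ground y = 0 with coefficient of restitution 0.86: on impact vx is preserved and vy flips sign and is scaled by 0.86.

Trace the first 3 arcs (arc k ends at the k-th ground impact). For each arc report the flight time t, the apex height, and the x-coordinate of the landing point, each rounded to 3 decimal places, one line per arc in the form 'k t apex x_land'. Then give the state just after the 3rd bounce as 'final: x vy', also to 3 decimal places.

Arc 1: start y=7.160, vy=18.790 → t=4.184, apex=25.173, x_land=24.518, impact vy=-22.213
  bounce: vy ← 0.86·22.213 = 19.103
Arc 2: start y=0.000, vy=19.103 → t=3.899, apex=18.618, x_land=47.363, impact vy=-19.103
  bounce: vy ← 0.86·19.103 = 16.428
Arc 3: start y=0.000, vy=16.428 → t=3.353, apex=13.770, x_land=67.010, impact vy=-16.428
  bounce: vy ← 0.86·16.428 = 14.128

1 4.184 25.173 24.518
2 3.899 18.618 47.363
3 3.353 13.770 67.010
final: 67.010 14.128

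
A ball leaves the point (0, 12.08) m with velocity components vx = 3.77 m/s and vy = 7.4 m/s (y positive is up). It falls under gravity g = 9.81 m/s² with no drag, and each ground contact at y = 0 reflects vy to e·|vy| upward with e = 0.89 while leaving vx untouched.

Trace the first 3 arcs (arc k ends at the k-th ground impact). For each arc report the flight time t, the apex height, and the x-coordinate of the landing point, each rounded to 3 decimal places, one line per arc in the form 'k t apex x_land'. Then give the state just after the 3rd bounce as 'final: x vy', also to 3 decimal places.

Arc 1: start y=12.080, vy=7.400 → t=2.496, apex=14.871, x_land=9.408, impact vy=-17.081
  bounce: vy ← 0.89·17.081 = 15.202
Arc 2: start y=0.000, vy=15.202 → t=3.099, apex=11.779, x_land=21.093, impact vy=-15.202
  bounce: vy ← 0.89·15.202 = 13.530
Arc 3: start y=0.000, vy=13.530 → t=2.758, apex=9.330, x_land=31.492, impact vy=-13.530
  bounce: vy ← 0.89·13.530 = 12.042

1 2.496 14.871 9.408
2 3.099 11.779 21.093
3 2.758 9.330 31.492
final: 31.492 12.042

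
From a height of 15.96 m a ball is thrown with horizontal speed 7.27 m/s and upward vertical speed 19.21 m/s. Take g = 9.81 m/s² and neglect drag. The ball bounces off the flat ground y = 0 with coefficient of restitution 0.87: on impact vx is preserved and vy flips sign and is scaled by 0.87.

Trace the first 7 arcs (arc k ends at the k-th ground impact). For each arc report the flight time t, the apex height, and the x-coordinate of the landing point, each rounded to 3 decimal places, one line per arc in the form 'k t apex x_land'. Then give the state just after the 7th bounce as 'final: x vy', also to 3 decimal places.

Arc 1: start y=15.960, vy=19.210 → t=4.621, apex=34.769, x_land=33.592, impact vy=-26.118
  bounce: vy ← 0.87·26.118 = 22.723
Arc 2: start y=0.000, vy=22.723 → t=4.633, apex=26.316, x_land=67.271, impact vy=-22.723
  bounce: vy ← 0.87·22.723 = 19.769
Arc 3: start y=0.000, vy=19.769 → t=4.030, apex=19.919, x_land=96.571, impact vy=-19.769
  bounce: vy ← 0.87·19.769 = 17.199
Arc 4: start y=0.000, vy=17.199 → t=3.506, apex=15.077, x_land=122.063, impact vy=-17.199
  bounce: vy ← 0.87·17.199 = 14.963
Arc 5: start y=0.000, vy=14.963 → t=3.051, apex=11.411, x_land=144.241, impact vy=-14.963
  bounce: vy ← 0.87·14.963 = 13.018
Arc 6: start y=0.000, vy=13.018 → t=2.654, apex=8.637, x_land=163.535, impact vy=-13.018
  bounce: vy ← 0.87·13.018 = 11.326
Arc 7: start y=0.000, vy=11.326 → t=2.309, apex=6.538, x_land=180.321, impact vy=-11.326
  bounce: vy ← 0.87·11.326 = 9.853

1 4.621 34.769 33.592
2 4.633 26.316 67.271
3 4.030 19.919 96.571
4 3.506 15.077 122.063
5 3.051 11.411 144.241
6 2.654 8.637 163.535
7 2.309 6.538 180.321
final: 180.321 9.853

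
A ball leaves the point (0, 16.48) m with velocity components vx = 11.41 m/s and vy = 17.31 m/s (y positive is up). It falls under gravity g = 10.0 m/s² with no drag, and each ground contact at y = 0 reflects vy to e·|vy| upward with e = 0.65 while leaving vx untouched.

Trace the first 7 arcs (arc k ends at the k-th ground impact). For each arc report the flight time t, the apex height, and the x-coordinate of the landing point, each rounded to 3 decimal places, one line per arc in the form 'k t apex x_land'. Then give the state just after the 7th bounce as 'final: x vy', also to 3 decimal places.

Arc 1: start y=16.480, vy=17.310 → t=4.239, apex=31.462, x_land=48.372, impact vy=-25.085
  bounce: vy ← 0.65·25.085 = 16.305
Arc 2: start y=0.000, vy=16.305 → t=3.261, apex=13.293, x_land=85.580, impact vy=-16.305
  bounce: vy ← 0.65·16.305 = 10.598
Arc 3: start y=0.000, vy=10.598 → t=2.120, apex=5.616, x_land=109.765, impact vy=-10.598
  bounce: vy ← 0.65·10.598 = 6.889
Arc 4: start y=0.000, vy=6.889 → t=1.378, apex=2.373, x_land=125.486, impact vy=-6.889
  bounce: vy ← 0.65·6.889 = 4.478
Arc 5: start y=0.000, vy=4.478 → t=0.896, apex=1.003, x_land=135.704, impact vy=-4.478
  bounce: vy ← 0.65·4.478 = 2.911
Arc 6: start y=0.000, vy=2.911 → t=0.582, apex=0.424, x_land=142.346, impact vy=-2.911
  bounce: vy ← 0.65·2.911 = 1.892
Arc 7: start y=0.000, vy=1.892 → t=0.378, apex=0.179, x_land=146.663, impact vy=-1.892
  bounce: vy ← 0.65·1.892 = 1.230

1 4.239 31.462 48.372
2 3.261 13.293 85.580
3 2.120 5.616 109.765
4 1.378 2.373 125.486
5 0.896 1.003 135.704
6 0.582 0.424 142.346
7 0.378 0.179 146.663
final: 146.663 1.230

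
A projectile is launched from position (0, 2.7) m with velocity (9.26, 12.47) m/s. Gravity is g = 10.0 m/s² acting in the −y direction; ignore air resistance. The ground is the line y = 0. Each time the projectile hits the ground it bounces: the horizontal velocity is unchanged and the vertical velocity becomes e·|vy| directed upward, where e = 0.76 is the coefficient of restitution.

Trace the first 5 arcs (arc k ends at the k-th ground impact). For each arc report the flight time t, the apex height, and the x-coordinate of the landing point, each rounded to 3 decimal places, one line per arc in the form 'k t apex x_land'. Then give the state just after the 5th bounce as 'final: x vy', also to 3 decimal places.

Arc 1: start y=2.700, vy=12.470 → t=2.694, apex=10.475, x_land=24.950, impact vy=-14.474
  bounce: vy ← 0.76·14.474 = 11.000
Arc 2: start y=0.000, vy=11.000 → t=2.200, apex=6.050, x_land=45.323, impact vy=-11.000
  bounce: vy ← 0.76·11.000 = 8.360
Arc 3: start y=0.000, vy=8.360 → t=1.672, apex=3.495, x_land=60.806, impact vy=-8.360
  bounce: vy ← 0.76·8.360 = 6.354
Arc 4: start y=0.000, vy=6.354 → t=1.271, apex=2.019, x_land=72.573, impact vy=-6.354
  bounce: vy ← 0.76·6.354 = 4.829
Arc 5: start y=0.000, vy=4.829 → t=0.966, apex=1.166, x_land=81.516, impact vy=-4.829
  bounce: vy ← 0.76·4.829 = 3.670

1 2.694 10.475 24.950
2 2.200 6.050 45.323
3 1.672 3.495 60.806
4 1.271 2.019 72.573
5 0.966 1.166 81.516
final: 81.516 3.670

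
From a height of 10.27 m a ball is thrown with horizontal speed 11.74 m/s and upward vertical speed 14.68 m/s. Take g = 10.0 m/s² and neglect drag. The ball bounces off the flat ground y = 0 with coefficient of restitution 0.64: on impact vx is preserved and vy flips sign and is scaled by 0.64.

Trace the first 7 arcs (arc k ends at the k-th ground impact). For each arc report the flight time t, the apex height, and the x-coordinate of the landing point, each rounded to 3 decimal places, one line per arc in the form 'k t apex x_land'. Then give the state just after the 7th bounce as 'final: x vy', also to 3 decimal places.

1 3.520 21.045 41.320
2 2.626 8.620 72.150
3 1.681 3.531 91.881
4 1.076 1.446 104.508
5 0.688 0.592 112.590
6 0.441 0.243 117.763
7 0.282 0.099 121.073
final: 121.073 0.902

Arc 1: start y=10.270, vy=14.680 → t=3.520, apex=21.045, x_land=41.320, impact vy=-20.516
  bounce: vy ← 0.64·20.516 = 13.130
Arc 2: start y=0.000, vy=13.130 → t=2.626, apex=8.620, x_land=72.150, impact vy=-13.130
  bounce: vy ← 0.64·13.130 = 8.403
Arc 3: start y=0.000, vy=8.403 → t=1.681, apex=3.531, x_land=91.881, impact vy=-8.403
  bounce: vy ← 0.64·8.403 = 5.378
Arc 4: start y=0.000, vy=5.378 → t=1.076, apex=1.446, x_land=104.508, impact vy=-5.378
  bounce: vy ← 0.64·5.378 = 3.442
Arc 5: start y=0.000, vy=3.442 → t=0.688, apex=0.592, x_land=112.590, impact vy=-3.442
  bounce: vy ← 0.64·3.442 = 2.203
Arc 6: start y=0.000, vy=2.203 → t=0.441, apex=0.243, x_land=117.763, impact vy=-2.203
  bounce: vy ← 0.64·2.203 = 1.410
Arc 7: start y=0.000, vy=1.410 → t=0.282, apex=0.099, x_land=121.073, impact vy=-1.410
  bounce: vy ← 0.64·1.410 = 0.902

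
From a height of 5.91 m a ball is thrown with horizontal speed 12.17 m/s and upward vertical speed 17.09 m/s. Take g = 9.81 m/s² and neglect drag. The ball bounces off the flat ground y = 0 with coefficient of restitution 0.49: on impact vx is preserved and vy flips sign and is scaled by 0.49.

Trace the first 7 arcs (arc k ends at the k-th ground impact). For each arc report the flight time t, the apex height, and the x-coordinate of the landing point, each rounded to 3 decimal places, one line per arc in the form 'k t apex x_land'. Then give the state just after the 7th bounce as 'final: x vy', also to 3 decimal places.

1 3.801 20.796 46.260
2 2.018 4.993 70.818
3 0.989 1.199 82.851
4 0.484 0.288 88.748
5 0.237 0.069 91.637
6 0.116 0.017 93.053
7 0.057 0.004 93.746
final: 93.746 0.137

Arc 1: start y=5.910, vy=17.090 → t=3.801, apex=20.796, x_land=46.260, impact vy=-20.200
  bounce: vy ← 0.49·20.200 = 9.898
Arc 2: start y=0.000, vy=9.898 → t=2.018, apex=4.993, x_land=70.818, impact vy=-9.898
  bounce: vy ← 0.49·9.898 = 4.850
Arc 3: start y=0.000, vy=4.850 → t=0.989, apex=1.199, x_land=82.851, impact vy=-4.850
  bounce: vy ← 0.49·4.850 = 2.376
Arc 4: start y=0.000, vy=2.376 → t=0.484, apex=0.288, x_land=88.748, impact vy=-2.376
  bounce: vy ← 0.49·2.376 = 1.164
Arc 5: start y=0.000, vy=1.164 → t=0.237, apex=0.069, x_land=91.637, impact vy=-1.164
  bounce: vy ← 0.49·1.164 = 0.571
Arc 6: start y=0.000, vy=0.571 → t=0.116, apex=0.017, x_land=93.053, impact vy=-0.571
  bounce: vy ← 0.49·0.571 = 0.280
Arc 7: start y=0.000, vy=0.280 → t=0.057, apex=0.004, x_land=93.746, impact vy=-0.280
  bounce: vy ← 0.49·0.280 = 0.137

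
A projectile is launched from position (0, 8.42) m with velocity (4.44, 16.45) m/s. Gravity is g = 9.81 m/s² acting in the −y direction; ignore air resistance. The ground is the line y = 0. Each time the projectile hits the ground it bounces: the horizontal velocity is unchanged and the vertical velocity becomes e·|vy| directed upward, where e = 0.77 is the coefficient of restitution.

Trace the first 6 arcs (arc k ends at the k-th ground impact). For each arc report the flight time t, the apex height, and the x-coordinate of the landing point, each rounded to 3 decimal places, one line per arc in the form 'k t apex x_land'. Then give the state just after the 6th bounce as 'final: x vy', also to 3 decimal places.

Arc 1: start y=8.420, vy=16.450 → t=3.805, apex=22.212, x_land=16.894, impact vy=-20.876
  bounce: vy ← 0.77·20.876 = 16.074
Arc 2: start y=0.000, vy=16.074 → t=3.277, apex=13.170, x_land=31.444, impact vy=-16.074
  bounce: vy ← 0.77·16.074 = 12.377
Arc 3: start y=0.000, vy=12.377 → t=2.523, apex=7.808, x_land=42.648, impact vy=-12.377
  bounce: vy ← 0.77·12.377 = 9.531
Arc 4: start y=0.000, vy=9.531 → t=1.943, apex=4.630, x_land=51.275, impact vy=-9.531
  bounce: vy ← 0.77·9.531 = 7.339
Arc 5: start y=0.000, vy=7.339 → t=1.496, apex=2.745, x_land=57.918, impact vy=-7.339
  bounce: vy ← 0.77·7.339 = 5.651
Arc 6: start y=0.000, vy=5.651 → t=1.152, apex=1.627, x_land=63.033, impact vy=-5.651
  bounce: vy ← 0.77·5.651 = 4.351

1 3.805 22.212 16.894
2 3.277 13.170 31.444
3 2.523 7.808 42.648
4 1.943 4.630 51.275
5 1.496 2.745 57.918
6 1.152 1.627 63.033
final: 63.033 4.351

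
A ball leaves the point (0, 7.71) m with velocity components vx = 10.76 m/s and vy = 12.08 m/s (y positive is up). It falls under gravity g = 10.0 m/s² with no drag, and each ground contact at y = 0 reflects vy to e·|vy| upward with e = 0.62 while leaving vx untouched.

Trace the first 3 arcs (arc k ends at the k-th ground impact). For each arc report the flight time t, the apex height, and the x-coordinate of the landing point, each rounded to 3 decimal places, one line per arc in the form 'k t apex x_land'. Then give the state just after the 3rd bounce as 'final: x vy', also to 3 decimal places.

1 2.940 15.006 31.639
2 2.148 5.768 54.753
3 1.332 2.217 69.084
final: 69.084 4.129

Arc 1: start y=7.710, vy=12.080 → t=2.940, apex=15.006, x_land=31.639, impact vy=-17.324
  bounce: vy ← 0.62·17.324 = 10.741
Arc 2: start y=0.000, vy=10.741 → t=2.148, apex=5.768, x_land=54.753, impact vy=-10.741
  bounce: vy ← 0.62·10.741 = 6.659
Arc 3: start y=0.000, vy=6.659 → t=1.332, apex=2.217, x_land=69.084, impact vy=-6.659
  bounce: vy ← 0.62·6.659 = 4.129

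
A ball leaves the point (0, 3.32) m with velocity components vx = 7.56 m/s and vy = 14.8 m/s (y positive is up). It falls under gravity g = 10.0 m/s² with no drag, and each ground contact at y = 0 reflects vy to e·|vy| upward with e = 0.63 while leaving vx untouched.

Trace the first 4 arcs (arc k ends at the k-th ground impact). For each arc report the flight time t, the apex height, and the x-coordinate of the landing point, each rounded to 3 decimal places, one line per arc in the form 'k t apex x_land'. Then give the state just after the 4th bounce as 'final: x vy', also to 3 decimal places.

Arc 1: start y=3.320, vy=14.800 → t=3.169, apex=14.272, x_land=23.961, impact vy=-16.895
  bounce: vy ← 0.63·16.895 = 10.644
Arc 2: start y=0.000, vy=10.644 → t=2.129, apex=5.665, x_land=40.055, impact vy=-10.644
  bounce: vy ← 0.63·10.644 = 6.706
Arc 3: start y=0.000, vy=6.706 → t=1.341, apex=2.248, x_land=50.194, impact vy=-6.706
  bounce: vy ← 0.63·6.706 = 4.225
Arc 4: start y=0.000, vy=4.225 → t=0.845, apex=0.892, x_land=56.581, impact vy=-4.225
  bounce: vy ← 0.63·4.225 = 2.661

1 3.169 14.272 23.961
2 2.129 5.665 40.055
3 1.341 2.248 50.194
4 0.845 0.892 56.581
final: 56.581 2.661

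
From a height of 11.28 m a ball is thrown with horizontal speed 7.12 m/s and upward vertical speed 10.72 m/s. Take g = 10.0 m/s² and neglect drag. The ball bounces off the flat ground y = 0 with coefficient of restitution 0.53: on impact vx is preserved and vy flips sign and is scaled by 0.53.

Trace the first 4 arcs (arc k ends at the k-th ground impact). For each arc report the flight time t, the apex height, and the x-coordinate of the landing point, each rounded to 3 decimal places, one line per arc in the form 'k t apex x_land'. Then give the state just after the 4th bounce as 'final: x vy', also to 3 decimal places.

1 2.917 17.026 20.771
2 1.956 4.783 34.698
3 1.037 1.343 42.080
4 0.549 0.377 45.992
final: 45.992 1.456

Arc 1: start y=11.280, vy=10.720 → t=2.917, apex=17.026, x_land=20.771, impact vy=-18.453
  bounce: vy ← 0.53·18.453 = 9.780
Arc 2: start y=0.000, vy=9.780 → t=1.956, apex=4.783, x_land=34.698, impact vy=-9.780
  bounce: vy ← 0.53·9.780 = 5.183
Arc 3: start y=0.000, vy=5.183 → t=1.037, apex=1.343, x_land=42.080, impact vy=-5.183
  bounce: vy ← 0.53·5.183 = 2.747
Arc 4: start y=0.000, vy=2.747 → t=0.549, apex=0.377, x_land=45.992, impact vy=-2.747
  bounce: vy ← 0.53·2.747 = 1.456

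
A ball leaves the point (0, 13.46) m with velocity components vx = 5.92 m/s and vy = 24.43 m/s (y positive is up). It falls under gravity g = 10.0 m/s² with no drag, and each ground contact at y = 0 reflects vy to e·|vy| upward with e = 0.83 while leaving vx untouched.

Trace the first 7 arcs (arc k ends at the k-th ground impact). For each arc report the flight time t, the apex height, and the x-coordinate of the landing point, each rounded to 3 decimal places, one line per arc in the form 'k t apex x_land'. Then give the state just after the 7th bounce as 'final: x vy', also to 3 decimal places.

1 5.386 43.301 31.884
2 4.885 29.830 60.804
3 4.055 20.550 84.807
4 3.365 14.157 104.730
5 2.793 9.753 121.266
6 2.318 6.719 134.991
7 1.924 4.628 146.383
final: 146.383 7.986

Arc 1: start y=13.460, vy=24.430 → t=5.386, apex=43.301, x_land=31.884, impact vy=-29.428
  bounce: vy ← 0.83·29.428 = 24.425
Arc 2: start y=0.000, vy=24.425 → t=4.885, apex=29.830, x_land=60.804, impact vy=-24.425
  bounce: vy ← 0.83·24.425 = 20.273
Arc 3: start y=0.000, vy=20.273 → t=4.055, apex=20.550, x_land=84.807, impact vy=-20.273
  bounce: vy ← 0.83·20.273 = 16.827
Arc 4: start y=0.000, vy=16.827 → t=3.365, apex=14.157, x_land=104.730, impact vy=-16.827
  bounce: vy ← 0.83·16.827 = 13.966
Arc 5: start y=0.000, vy=13.966 → t=2.793, apex=9.753, x_land=121.266, impact vy=-13.966
  bounce: vy ← 0.83·13.966 = 11.592
Arc 6: start y=0.000, vy=11.592 → t=2.318, apex=6.719, x_land=134.991, impact vy=-11.592
  bounce: vy ← 0.83·11.592 = 9.621
Arc 7: start y=0.000, vy=9.621 → t=1.924, apex=4.628, x_land=146.383, impact vy=-9.621
  bounce: vy ← 0.83·9.621 = 7.986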